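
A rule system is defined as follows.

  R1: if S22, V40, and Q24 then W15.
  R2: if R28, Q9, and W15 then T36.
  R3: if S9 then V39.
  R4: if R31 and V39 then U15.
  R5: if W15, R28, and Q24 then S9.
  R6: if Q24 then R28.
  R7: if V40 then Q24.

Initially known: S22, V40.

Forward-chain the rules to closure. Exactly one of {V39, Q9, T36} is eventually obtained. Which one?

V39

V40 holds, so Q24 follows (R7).
S22, V40, and Q24 hold, so W15 follows (R1).
From Q24, R6 gives R28.
From W15, R28, and Q24, R5 gives S9.
S9 holds, so V39 follows (R3).
T36 would need R28, Q9, and W15 (R2), but Q9 is never established. No rule produces Q9, and it is not given.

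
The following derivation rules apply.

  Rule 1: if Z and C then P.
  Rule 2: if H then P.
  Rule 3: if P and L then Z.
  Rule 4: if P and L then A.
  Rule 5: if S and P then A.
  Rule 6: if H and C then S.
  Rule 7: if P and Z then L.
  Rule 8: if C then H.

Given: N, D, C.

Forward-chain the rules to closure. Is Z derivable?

Z would need P and L (Rule 3), but L is never established.

No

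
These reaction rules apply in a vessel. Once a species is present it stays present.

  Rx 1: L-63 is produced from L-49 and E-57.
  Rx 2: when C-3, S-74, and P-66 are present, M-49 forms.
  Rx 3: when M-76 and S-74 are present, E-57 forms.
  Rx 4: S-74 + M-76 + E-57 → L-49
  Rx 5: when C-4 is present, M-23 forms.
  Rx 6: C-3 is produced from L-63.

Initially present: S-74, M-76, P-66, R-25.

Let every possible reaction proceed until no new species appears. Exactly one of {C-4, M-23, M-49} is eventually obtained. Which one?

M-49

M-76 and S-74 present → E-57 forms (Rx 3).
S-74, M-76, and E-57 present → L-49 forms (Rx 4).
L-49 and E-57 present → L-63 forms (Rx 1).
L-63 present → C-3 forms (Rx 6).
C-3, S-74, and P-66 present → M-49 forms (Rx 2).
M-23 would need C-4 (Rx 5), but C-4 never forms. No rule produces C-4, and it is not given.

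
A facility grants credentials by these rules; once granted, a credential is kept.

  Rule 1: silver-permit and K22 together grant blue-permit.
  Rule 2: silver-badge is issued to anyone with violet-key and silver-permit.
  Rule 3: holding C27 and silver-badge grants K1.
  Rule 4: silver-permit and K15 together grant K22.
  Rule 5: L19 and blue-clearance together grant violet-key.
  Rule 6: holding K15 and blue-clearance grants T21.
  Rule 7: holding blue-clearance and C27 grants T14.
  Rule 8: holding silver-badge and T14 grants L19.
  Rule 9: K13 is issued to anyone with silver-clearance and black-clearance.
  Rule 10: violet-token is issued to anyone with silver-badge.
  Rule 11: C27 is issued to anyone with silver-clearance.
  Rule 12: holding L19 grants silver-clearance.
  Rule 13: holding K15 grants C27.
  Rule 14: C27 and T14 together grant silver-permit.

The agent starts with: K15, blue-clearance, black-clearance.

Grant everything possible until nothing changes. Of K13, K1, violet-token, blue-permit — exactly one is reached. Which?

Holding K15 grants C27 (Rule 13).
Holding blue-clearance and C27 grants T14 (Rule 7).
Holding C27 and T14 grants silver-permit (Rule 14).
Holding silver-permit and K15 grants K22 (Rule 4).
Holding silver-permit and K22 grants blue-permit (Rule 1).
K1 would need C27 and silver-badge (Rule 3), but silver-badge is never granted. K13 would need silver-clearance and black-clearance (Rule 9), but silver-clearance is never granted. violet-token would need silver-badge (Rule 10), but silver-badge is never granted.

blue-permit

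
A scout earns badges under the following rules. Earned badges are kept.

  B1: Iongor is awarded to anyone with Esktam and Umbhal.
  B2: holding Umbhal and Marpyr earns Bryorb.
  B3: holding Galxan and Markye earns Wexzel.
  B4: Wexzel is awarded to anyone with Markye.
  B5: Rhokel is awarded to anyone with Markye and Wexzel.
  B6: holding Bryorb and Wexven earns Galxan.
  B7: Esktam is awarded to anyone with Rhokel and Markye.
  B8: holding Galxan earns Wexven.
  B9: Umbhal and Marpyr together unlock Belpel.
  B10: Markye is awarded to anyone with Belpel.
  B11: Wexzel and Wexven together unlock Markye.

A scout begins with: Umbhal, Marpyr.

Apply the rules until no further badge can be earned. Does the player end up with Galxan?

Galxan would need Bryorb and Wexven (B6), but Wexven is never earned.

No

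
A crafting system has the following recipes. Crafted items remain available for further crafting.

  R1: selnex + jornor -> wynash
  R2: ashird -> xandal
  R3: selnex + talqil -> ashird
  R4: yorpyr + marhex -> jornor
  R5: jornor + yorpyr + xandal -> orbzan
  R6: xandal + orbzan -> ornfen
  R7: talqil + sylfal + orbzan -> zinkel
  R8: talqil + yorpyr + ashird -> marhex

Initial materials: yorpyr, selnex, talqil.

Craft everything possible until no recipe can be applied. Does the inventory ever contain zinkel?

No

zinkel would need talqil, sylfal, and orbzan (R7), but sylfal is never obtained.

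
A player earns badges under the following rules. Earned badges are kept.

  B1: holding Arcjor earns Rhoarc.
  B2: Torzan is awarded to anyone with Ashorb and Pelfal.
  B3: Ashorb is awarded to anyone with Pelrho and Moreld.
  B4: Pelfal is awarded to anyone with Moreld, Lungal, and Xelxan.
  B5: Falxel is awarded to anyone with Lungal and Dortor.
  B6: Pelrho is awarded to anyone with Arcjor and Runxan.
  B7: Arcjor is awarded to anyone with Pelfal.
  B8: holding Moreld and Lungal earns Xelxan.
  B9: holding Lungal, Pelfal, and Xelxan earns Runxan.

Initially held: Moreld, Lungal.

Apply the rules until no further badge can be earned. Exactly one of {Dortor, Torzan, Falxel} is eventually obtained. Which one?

With Moreld and Lungal, Xelxan is earned (B8).
With Moreld, Lungal, and Xelxan, Pelfal is earned (B4).
With Lungal, Pelfal, and Xelxan, Runxan is earned (B9).
With Pelfal, Arcjor is earned (B7).
With Arcjor and Runxan, Pelrho is earned (B6).
With Pelrho and Moreld, Ashorb is earned (B3).
With Ashorb and Pelfal, Torzan is earned (B2).
No rule produces Dortor, and it is not given. Falxel would need Lungal and Dortor (B5), but Dortor is never earned.

Torzan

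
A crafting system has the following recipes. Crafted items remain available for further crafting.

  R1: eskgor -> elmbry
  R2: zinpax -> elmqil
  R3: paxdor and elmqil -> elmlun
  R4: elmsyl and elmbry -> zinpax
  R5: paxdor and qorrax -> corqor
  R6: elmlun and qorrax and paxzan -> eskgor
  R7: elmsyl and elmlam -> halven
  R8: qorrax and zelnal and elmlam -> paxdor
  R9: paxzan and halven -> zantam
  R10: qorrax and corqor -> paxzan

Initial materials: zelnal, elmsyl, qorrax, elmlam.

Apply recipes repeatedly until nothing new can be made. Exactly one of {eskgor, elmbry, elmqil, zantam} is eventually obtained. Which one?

elmsyl and elmlam -> halven (R7).
qorrax and zelnal and elmlam -> paxdor (R8).
paxdor and qorrax -> corqor (R5).
Using R10, qorrax and corqor make paxzan.
Using R9, paxzan and halven make zantam.
elmbry would need eskgor (R1), but eskgor is never obtained. elmqil would need zinpax (R2), but zinpax is never obtained. eskgor would need elmlun, qorrax, and paxzan (R6), but elmlun is never obtained.

zantam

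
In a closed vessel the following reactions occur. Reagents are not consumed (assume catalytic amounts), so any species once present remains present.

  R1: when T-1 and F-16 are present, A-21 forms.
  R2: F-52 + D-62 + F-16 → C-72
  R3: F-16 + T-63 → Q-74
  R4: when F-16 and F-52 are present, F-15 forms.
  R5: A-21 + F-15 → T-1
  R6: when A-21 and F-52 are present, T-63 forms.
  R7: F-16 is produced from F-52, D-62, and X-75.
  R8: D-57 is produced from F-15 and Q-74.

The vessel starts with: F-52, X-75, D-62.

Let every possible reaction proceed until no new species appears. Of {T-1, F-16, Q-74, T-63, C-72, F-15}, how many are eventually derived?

F-52, D-62, and X-75 present → F-16 forms (R7).
F-52, D-62, and F-16 present → C-72 forms (R2).
F-16 and F-52 present → F-15 forms (R4).
T-1 would need A-21 and F-15 (R5), but A-21 never forms.
F-16: reached.
Q-74 would need F-16 and T-63 (R3), but T-63 never forms.
T-63 would need A-21 and F-52 (R6), but A-21 never forms.
C-72: reached.
F-15: reached.
Reached: F-16, C-72, and F-15 — 3 of the 6.

3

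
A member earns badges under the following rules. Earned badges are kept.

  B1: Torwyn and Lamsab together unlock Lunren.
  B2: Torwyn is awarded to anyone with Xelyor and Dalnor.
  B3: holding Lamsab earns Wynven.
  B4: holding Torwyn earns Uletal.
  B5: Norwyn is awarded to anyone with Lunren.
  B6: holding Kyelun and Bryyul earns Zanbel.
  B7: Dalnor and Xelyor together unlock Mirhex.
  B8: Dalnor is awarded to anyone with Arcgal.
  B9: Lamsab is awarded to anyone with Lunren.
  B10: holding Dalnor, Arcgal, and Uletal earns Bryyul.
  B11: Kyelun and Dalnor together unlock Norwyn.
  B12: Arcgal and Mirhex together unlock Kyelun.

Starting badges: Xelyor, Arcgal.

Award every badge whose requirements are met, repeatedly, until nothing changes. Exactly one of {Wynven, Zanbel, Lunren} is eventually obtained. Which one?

Zanbel

With Arcgal, Dalnor is earned (B8).
With Xelyor and Dalnor, Torwyn is earned (B2).
With Dalnor and Xelyor, Mirhex is earned (B7).
With Arcgal and Mirhex, Kyelun is earned (B12).
With Torwyn, Uletal is earned (B4).
With Dalnor, Arcgal, and Uletal, Bryyul is earned (B10).
With Kyelun and Bryyul, Zanbel is earned (B6).
Wynven would need Lamsab (B3), but Lamsab is never earned. Lunren would need Torwyn and Lamsab (B1), but Lamsab is never earned.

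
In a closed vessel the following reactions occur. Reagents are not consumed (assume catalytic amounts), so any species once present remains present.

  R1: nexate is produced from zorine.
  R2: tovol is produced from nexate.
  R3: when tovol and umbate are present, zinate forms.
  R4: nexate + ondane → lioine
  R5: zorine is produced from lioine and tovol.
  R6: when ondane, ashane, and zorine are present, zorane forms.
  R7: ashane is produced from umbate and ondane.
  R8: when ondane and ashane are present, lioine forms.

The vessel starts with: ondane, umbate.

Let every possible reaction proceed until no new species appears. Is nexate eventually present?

nexate would need zorine (R1), but zorine never forms.

No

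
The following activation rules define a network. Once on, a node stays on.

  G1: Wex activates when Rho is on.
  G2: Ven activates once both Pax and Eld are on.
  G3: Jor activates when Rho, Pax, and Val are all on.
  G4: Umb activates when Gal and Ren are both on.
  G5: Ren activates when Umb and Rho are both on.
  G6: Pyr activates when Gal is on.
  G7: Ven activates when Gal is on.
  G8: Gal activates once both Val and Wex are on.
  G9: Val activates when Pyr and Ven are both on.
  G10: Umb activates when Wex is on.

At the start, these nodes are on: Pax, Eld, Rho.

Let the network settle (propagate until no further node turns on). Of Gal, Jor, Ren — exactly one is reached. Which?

Rho is on, so Wex activates (G1).
G10: Wex on → Umb on.
Umb and Rho are on, so Ren activates (G5).
Jor would need Rho, Pax, and Val (G3), but Val never turns on. Gal would need Val and Wex (G8), but Val never turns on.

Ren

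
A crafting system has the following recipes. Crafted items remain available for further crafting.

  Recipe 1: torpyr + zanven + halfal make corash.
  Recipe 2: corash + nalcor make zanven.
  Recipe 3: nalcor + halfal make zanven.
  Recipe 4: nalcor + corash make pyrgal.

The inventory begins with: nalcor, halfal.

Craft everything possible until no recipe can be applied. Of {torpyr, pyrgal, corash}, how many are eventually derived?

No rule produces torpyr, and it is not given.
pyrgal would need nalcor and corash (Recipe 4), but corash is never obtained.
corash would need torpyr, zanven, and halfal (Recipe 1), but torpyr is never obtained.
None of the 3 are reached.

0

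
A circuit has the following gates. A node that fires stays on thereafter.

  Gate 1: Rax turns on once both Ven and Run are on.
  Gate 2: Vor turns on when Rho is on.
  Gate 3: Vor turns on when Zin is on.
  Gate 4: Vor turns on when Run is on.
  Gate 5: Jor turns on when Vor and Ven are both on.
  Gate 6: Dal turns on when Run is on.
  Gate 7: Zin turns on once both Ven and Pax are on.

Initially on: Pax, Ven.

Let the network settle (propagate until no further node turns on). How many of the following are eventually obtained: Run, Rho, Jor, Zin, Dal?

Ven and Pax are on, so Zin turns on (Gate 7).
Zin is on, so Vor turns on (Gate 3).
Gate 5: Vor and Ven on → Jor on.
No rule produces Run, and it is not given.
No rule produces Rho, and it is not given.
Jor: reached.
Zin: reached.
Dal would need Run (Gate 6), but Run never turns on.
Reached: Jor and Zin — 2 of the 5.

2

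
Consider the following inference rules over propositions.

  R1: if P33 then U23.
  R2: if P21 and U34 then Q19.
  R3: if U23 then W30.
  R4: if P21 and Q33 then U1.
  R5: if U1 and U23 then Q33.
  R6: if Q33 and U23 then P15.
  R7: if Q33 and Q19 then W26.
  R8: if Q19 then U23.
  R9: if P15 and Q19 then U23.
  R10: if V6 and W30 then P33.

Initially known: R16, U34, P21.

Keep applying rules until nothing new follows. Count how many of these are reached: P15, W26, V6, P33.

0

P15 would need Q33 and U23 (R6), but Q33 is never established.
W26 would need Q33 and Q19 (R7), but Q33 is never established.
No rule produces V6, and it is not given.
P33 would need V6 and W30 (R10), but V6 is never established.
None of the 4 are reached.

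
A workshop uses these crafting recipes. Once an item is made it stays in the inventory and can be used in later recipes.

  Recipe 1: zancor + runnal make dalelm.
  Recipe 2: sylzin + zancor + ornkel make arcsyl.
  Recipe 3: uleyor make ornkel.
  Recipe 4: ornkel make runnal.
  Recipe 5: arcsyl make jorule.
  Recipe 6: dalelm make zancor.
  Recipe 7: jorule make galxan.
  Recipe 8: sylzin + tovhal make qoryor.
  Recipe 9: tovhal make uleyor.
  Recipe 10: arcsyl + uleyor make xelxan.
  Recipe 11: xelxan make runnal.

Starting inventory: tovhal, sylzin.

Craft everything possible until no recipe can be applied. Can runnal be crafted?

tovhal → uleyor (Recipe 9).
uleyor → ornkel (Recipe 3).
Using Recipe 4, ornkel makes runnal.

Yes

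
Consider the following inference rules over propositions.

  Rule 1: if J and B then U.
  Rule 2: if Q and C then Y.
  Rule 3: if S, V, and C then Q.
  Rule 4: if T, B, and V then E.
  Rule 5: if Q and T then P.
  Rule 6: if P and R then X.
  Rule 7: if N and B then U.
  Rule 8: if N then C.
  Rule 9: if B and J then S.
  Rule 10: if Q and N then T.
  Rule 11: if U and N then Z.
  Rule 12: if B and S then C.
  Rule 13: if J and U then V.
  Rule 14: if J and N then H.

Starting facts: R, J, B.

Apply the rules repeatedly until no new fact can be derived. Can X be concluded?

No

X would need P and R (Rule 6), but P is never established.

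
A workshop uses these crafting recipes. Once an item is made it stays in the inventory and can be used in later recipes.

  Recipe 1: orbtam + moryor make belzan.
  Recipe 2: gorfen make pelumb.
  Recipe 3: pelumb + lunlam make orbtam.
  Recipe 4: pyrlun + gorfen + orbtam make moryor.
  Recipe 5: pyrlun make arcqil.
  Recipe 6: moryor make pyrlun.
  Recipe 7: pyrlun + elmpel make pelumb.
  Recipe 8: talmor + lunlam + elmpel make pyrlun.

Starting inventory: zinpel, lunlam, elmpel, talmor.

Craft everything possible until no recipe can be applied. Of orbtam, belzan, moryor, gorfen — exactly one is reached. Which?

orbtam

talmor + lunlam + elmpel → pyrlun (Recipe 8).
Using Recipe 7, pyrlun and elmpel make pelumb.
pelumb + lunlam → orbtam (Recipe 3).
moryor would need pyrlun, gorfen, and orbtam (Recipe 4), but gorfen is never obtained. No rule produces gorfen, and it is not given. belzan would need orbtam and moryor (Recipe 1), but moryor is never obtained.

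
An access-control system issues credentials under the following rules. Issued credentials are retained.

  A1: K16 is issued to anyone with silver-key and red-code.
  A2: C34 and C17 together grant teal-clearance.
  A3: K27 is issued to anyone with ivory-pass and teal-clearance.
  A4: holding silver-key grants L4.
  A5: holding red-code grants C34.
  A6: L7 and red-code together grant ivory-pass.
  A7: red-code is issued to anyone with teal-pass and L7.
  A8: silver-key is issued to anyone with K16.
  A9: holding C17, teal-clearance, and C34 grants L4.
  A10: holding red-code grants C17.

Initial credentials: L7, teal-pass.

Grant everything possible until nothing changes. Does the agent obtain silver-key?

silver-key would need K16 (A8), but K16 is never granted.

No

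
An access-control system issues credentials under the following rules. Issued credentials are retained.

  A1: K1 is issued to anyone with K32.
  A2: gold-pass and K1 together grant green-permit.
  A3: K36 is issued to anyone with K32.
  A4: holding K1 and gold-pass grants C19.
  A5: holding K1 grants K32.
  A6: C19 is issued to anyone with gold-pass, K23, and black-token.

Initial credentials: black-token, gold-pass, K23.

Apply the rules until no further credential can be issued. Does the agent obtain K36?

K36 would need K32 (A3), but K32 is never granted.

No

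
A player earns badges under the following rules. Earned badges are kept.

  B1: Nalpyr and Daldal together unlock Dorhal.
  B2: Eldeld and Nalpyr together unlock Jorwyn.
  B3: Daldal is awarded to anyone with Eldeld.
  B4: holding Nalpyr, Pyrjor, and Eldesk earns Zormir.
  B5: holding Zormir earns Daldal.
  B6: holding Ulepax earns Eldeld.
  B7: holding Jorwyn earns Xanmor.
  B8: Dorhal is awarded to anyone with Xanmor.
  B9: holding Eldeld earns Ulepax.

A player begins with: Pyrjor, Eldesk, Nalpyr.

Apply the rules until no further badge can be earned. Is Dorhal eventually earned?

Yes

With Nalpyr, Pyrjor, and Eldesk, Zormir is earned (B4).
With Zormir, Daldal is earned (B5).
With Nalpyr and Daldal, Dorhal is earned (B1).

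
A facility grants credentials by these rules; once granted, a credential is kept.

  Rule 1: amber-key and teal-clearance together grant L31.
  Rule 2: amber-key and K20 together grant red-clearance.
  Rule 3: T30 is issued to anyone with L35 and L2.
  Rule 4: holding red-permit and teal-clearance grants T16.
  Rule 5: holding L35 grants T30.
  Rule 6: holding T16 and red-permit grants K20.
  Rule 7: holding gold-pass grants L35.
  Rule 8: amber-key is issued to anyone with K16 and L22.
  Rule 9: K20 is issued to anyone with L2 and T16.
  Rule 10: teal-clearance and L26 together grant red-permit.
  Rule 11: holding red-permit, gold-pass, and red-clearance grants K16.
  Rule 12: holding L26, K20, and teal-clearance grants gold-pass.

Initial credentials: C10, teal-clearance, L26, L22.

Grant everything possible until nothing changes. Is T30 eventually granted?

Yes

Holding teal-clearance and L26 grants red-permit (Rule 10).
Holding red-permit and teal-clearance grants T16 (Rule 4).
Holding T16 and red-permit grants K20 (Rule 6).
Holding L26, K20, and teal-clearance grants gold-pass (Rule 12).
Holding gold-pass grants L35 (Rule 7).
Holding L35 grants T30 (Rule 5).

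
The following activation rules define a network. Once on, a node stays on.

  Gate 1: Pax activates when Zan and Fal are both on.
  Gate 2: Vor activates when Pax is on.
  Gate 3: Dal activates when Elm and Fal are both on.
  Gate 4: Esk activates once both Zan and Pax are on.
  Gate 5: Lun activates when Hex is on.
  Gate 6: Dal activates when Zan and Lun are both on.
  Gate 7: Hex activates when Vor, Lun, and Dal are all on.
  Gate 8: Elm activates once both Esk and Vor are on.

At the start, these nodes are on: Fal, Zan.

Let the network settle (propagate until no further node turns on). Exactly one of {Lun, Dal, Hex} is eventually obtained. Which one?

Gate 1: Zan and Fal on → Pax on.
Pax is on, so Vor activates (Gate 2).
Zan and Pax are on, so Esk activates (Gate 4).
Gate 8: Esk and Vor on → Elm on.
Elm and Fal are on, so Dal activates (Gate 3).
Lun would need Hex (Gate 5), but Hex never turns on. Hex would need Vor, Lun, and Dal (Gate 7), but Lun never turns on.

Dal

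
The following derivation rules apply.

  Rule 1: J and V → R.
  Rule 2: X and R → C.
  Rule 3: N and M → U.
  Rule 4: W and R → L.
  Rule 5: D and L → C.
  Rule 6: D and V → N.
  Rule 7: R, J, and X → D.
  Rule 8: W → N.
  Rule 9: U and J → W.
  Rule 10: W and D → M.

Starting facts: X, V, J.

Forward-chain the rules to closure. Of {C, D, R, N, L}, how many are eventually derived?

4

From J and V, Rule 1 gives R.
R, J, and X hold, so D follows (Rule 7).
X and R hold, so C follows (Rule 2).
From D and V, Rule 6 gives N.
C: reached.
D: reached.
R: reached.
N: reached.
L would need W and R (Rule 4), but W is never established.
Reached: C, D, R, and N — 4 of the 5.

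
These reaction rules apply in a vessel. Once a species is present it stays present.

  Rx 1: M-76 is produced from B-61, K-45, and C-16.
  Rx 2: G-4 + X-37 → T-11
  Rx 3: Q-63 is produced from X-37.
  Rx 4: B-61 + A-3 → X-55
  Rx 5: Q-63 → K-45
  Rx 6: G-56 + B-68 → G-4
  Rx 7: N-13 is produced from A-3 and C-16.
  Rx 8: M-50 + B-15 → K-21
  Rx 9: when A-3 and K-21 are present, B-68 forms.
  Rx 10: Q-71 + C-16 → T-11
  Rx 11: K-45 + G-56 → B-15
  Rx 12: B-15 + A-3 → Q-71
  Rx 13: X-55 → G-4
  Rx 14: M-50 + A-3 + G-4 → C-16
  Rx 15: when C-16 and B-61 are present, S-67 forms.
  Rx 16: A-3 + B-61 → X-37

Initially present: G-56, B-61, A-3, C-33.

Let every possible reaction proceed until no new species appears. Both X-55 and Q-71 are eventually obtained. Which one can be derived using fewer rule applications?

X-55: B-61 and A-3 present → X-55 forms (Rx 4). [1 rule application]
Q-71: A-3 and B-61 present → X-37 forms (Rx 16). X-37 present → Q-63 forms (Rx 3). Q-63 present → K-45 forms (Rx 5). K-45 and G-56 present → B-15 forms (Rx 11). B-15 and A-3 present → Q-71 forms (Rx 12). [5 rule applications]
X-55 needs fewer.

X-55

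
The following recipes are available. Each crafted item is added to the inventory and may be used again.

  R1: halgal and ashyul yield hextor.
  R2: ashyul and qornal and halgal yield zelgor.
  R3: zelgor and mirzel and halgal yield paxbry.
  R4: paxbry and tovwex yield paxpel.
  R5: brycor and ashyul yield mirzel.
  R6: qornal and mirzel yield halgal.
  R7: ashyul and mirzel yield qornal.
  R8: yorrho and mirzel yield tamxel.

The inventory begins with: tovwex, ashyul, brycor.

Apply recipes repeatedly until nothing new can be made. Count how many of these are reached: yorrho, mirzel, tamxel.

brycor and ashyul → mirzel (R5).
No rule produces yorrho, and it is not given.
mirzel: reached.
tamxel would need yorrho and mirzel (R8), but yorrho is never obtained.
Reached: mirzel — 1 of the 3.

1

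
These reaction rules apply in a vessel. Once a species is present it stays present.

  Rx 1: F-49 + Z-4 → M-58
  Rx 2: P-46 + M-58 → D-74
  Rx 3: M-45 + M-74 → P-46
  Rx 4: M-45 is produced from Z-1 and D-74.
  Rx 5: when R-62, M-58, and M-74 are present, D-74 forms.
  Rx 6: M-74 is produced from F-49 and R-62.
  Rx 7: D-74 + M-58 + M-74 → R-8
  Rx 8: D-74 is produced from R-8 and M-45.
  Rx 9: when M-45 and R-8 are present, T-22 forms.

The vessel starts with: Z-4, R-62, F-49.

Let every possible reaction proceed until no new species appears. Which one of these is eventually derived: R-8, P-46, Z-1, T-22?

R-8

F-49 and R-62 present → M-74 forms (Rx 6).
F-49 and Z-4 present → M-58 forms (Rx 1).
R-62, M-58, and M-74 present → D-74 forms (Rx 5).
D-74, M-58, and M-74 present → R-8 forms (Rx 7).
T-22 would need M-45 and R-8 (Rx 9), but M-45 never forms. No rule produces Z-1, and it is not given. P-46 would need M-45 and M-74 (Rx 3), but M-45 never forms.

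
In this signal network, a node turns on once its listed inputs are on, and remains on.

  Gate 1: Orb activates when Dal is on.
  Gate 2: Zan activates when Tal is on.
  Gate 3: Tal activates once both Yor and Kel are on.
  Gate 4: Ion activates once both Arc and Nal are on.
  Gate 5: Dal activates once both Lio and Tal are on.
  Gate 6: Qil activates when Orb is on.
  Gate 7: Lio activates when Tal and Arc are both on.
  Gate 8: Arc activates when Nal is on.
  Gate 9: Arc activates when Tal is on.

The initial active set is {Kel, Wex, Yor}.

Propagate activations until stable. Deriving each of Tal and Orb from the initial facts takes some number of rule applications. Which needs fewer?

Tal

Tal: Gate 3: Yor and Kel on → Tal on. [1 rule application]
Orb: Yor and Kel are on, so Tal activates (Gate 3). Gate 9: Tal on → Arc on. Tal and Arc are on, so Lio activates (Gate 7). Gate 5: Lio and Tal on → Dal on. Dal is on, so Orb activates (Gate 1). [5 rule applications]
Tal needs fewer.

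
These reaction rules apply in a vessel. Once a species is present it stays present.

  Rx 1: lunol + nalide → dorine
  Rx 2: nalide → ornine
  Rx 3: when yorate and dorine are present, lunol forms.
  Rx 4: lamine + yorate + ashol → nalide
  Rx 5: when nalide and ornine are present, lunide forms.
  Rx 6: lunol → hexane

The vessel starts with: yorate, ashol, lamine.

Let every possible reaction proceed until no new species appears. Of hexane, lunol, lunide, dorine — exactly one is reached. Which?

lunide

lamine, yorate, and ashol present → nalide forms (Rx 4).
nalide present → ornine forms (Rx 2).
nalide and ornine present → lunide forms (Rx 5).
dorine would need lunol and nalide (Rx 1), but lunol never forms. hexane would need lunol (Rx 6), but lunol never forms. lunol would need yorate and dorine (Rx 3), but dorine never forms.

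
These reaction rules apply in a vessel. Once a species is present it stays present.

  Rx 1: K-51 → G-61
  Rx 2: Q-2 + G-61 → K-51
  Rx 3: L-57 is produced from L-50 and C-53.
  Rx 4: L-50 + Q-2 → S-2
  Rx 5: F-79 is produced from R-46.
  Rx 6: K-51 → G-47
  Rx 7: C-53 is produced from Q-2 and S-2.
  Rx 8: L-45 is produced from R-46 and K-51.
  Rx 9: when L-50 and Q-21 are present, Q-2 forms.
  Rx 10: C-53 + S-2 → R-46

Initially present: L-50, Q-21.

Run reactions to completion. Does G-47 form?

G-47 would need K-51 (Rx 6), but K-51 never forms.

No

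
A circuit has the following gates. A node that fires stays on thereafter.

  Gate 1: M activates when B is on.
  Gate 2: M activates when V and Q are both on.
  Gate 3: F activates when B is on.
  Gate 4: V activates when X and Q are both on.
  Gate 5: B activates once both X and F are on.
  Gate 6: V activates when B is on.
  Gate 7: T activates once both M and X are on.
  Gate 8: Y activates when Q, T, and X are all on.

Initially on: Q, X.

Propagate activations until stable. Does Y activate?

X and Q are on, so V activates (Gate 4).
V and Q are on, so M activates (Gate 2).
M and X are on, so T activates (Gate 7).
Q, T, and X are on, so Y activates (Gate 8).

Yes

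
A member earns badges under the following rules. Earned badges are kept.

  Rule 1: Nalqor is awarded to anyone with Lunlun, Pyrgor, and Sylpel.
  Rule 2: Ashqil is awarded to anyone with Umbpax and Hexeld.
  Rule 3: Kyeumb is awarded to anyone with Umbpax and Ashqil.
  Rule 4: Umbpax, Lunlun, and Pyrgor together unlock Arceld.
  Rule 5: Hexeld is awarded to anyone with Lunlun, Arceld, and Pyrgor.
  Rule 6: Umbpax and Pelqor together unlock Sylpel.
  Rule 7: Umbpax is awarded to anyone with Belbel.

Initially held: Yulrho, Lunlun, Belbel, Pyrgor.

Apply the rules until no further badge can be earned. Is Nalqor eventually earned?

No

Nalqor would need Lunlun, Pyrgor, and Sylpel (Rule 1), but Sylpel is never earned.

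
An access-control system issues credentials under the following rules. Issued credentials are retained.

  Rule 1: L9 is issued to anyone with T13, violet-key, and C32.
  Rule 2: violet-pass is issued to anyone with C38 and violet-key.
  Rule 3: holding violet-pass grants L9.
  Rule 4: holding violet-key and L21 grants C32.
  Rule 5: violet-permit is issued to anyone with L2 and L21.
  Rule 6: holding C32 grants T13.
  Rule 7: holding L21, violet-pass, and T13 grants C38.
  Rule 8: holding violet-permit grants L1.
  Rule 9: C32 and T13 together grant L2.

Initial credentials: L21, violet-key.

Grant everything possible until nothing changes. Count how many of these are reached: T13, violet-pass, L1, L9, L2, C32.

5

Holding violet-key and L21 grants C32 (Rule 4).
Holding C32 grants T13 (Rule 6).
Holding C32 and T13 grants L2 (Rule 9).
Holding T13, violet-key, and C32 grants L9 (Rule 1).
Holding L2 and L21 grants violet-permit (Rule 5).
Holding violet-permit grants L1 (Rule 8).
T13: reached.
violet-pass would need C38 and violet-key (Rule 2), but C38 is never granted.
L1: reached.
L9: reached.
L2: reached.
C32: reached.
Reached: T13, L1, L9, L2, and C32 — 5 of the 6.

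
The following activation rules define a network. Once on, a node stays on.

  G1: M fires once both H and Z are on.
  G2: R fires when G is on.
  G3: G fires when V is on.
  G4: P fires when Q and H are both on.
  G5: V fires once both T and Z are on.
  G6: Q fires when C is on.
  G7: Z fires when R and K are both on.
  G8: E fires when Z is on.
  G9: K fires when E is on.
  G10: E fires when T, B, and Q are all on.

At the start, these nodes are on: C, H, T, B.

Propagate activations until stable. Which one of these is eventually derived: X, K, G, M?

C is on, so Q fires (G6).
G10: T, B, and Q on → E on.
E is on, so K fires (G9).
M would need H and Z (G1), but Z never turns on. No rule produces X, and it is not given. G would need V (G3), but V never turns on.

K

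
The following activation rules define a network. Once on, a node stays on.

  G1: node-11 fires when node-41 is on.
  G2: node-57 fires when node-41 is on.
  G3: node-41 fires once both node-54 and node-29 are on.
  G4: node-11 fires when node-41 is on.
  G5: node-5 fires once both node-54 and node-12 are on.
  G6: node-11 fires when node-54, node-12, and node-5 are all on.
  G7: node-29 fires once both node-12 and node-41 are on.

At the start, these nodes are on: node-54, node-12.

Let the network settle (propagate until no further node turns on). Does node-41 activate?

No

node-41 would need node-54 and node-29 (G3), but node-29 never turns on.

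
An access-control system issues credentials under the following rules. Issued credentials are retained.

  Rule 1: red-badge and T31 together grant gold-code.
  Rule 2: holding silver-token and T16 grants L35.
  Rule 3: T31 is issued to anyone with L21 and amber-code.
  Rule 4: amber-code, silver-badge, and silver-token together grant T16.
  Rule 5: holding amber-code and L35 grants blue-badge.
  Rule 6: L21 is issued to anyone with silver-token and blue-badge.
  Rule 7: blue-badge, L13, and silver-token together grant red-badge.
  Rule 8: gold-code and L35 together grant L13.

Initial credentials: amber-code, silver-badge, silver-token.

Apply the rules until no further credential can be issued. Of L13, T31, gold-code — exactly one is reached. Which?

Holding amber-code, silver-badge, and silver-token grants T16 (Rule 4).
Holding silver-token and T16 grants L35 (Rule 2).
Holding amber-code and L35 grants blue-badge (Rule 5).
Holding silver-token and blue-badge grants L21 (Rule 6).
Holding L21 and amber-code grants T31 (Rule 3).
gold-code would need red-badge and T31 (Rule 1), but red-badge is never granted. L13 would need gold-code and L35 (Rule 8), but gold-code is never granted.

T31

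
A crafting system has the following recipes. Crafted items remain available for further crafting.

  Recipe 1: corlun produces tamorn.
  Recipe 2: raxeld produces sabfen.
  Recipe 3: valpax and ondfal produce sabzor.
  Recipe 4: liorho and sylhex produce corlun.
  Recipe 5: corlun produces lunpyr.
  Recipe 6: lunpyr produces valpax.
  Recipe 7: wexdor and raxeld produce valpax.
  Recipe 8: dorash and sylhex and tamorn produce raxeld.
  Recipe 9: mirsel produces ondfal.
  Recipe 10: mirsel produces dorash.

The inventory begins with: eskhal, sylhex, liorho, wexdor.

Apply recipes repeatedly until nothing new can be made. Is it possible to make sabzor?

No

sabzor would need valpax and ondfal (Recipe 3), but ondfal is never obtained.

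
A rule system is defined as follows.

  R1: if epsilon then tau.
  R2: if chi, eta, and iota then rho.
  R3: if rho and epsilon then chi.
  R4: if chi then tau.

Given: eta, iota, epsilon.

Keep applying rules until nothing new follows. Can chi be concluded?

chi would need rho and epsilon (R3), but rho is never established.

No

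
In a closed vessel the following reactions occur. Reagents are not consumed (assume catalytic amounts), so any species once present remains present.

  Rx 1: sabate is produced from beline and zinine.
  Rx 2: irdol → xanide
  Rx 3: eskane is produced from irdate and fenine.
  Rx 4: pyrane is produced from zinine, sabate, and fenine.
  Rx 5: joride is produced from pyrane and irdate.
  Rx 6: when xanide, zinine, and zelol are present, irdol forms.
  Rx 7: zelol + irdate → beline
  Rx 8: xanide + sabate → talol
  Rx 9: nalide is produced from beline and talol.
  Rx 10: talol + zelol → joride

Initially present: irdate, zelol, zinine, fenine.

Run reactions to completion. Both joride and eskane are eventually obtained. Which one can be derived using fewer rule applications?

eskane

eskane: irdate and fenine present → eskane forms (Rx 3). [1 rule application]
joride: zelol and irdate present → beline forms (Rx 7). beline and zinine present → sabate forms (Rx 1). zinine, sabate, and fenine present → pyrane forms (Rx 4). pyrane and irdate present → joride forms (Rx 5). [4 rule applications]
eskane needs fewer.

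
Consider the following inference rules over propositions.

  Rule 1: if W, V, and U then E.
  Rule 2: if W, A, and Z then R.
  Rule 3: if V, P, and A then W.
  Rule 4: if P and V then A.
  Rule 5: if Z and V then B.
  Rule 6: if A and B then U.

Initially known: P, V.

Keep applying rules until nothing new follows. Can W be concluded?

Yes

From P and V, Rule 4 gives A.
V, P, and A hold, so W follows (Rule 3).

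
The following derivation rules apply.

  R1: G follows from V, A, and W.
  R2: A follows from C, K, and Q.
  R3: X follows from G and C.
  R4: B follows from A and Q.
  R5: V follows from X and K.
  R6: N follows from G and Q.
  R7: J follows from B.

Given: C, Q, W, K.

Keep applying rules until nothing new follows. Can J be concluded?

Yes

From C, K, and Q, R2 gives A.
From A and Q, R4 gives B.
From B, R7 gives J.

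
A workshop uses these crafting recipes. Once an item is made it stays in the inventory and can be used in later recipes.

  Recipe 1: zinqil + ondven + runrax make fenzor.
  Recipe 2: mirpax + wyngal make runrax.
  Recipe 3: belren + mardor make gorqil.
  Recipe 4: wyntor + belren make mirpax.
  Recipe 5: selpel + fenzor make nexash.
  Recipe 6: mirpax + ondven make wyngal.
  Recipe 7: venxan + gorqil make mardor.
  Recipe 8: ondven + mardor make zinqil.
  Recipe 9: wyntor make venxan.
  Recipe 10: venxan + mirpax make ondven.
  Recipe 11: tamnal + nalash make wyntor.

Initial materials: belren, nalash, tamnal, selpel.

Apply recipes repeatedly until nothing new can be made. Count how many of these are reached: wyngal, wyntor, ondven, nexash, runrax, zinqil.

Using Recipe 11, tamnal and nalash make wyntor.
wyntor → venxan (Recipe 9).
Using Recipe 4, wyntor and belren make mirpax.
venxan + mirpax → ondven (Recipe 10).
Using Recipe 6, mirpax and ondven make wyngal.
mirpax + wyngal → runrax (Recipe 2).
wyngal: reached.
wyntor: reached.
ondven: reached.
nexash would need selpel and fenzor (Recipe 5), but fenzor is never obtained.
runrax: reached.
zinqil would need ondven and mardor (Recipe 8), but mardor is never obtained.
Reached: wyngal, wyntor, ondven, and runrax — 4 of the 6.

4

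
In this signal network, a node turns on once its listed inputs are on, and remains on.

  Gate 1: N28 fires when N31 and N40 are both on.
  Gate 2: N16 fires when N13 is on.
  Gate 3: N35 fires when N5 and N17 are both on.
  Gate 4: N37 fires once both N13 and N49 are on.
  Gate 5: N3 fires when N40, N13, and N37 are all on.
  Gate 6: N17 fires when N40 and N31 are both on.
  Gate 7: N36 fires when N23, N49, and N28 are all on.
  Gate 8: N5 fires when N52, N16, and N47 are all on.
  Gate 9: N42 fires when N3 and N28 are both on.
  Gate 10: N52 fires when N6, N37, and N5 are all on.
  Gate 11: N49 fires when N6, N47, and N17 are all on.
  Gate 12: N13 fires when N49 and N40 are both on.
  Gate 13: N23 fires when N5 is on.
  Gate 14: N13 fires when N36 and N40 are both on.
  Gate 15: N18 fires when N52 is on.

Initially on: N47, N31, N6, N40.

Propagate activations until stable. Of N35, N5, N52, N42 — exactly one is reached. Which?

Gate 1: N31 and N40 on → N28 on.
Gate 6: N40 and N31 on → N17 on.
Gate 11: N6, N47, and N17 on → N49 on.
N49 and N40 are on, so N13 fires (Gate 12).
Gate 4: N13 and N49 on → N37 on.
Gate 5: N40, N13, and N37 on → N3 on.
Gate 9: N3 and N28 on → N42 on.
N35 would need N5 and N17 (Gate 3), but N5 never turns on. N5 would need N52, N16, and N47 (Gate 8), but N52 never turns on. N52 would need N6, N37, and N5 (Gate 10), but N5 never turns on.

N42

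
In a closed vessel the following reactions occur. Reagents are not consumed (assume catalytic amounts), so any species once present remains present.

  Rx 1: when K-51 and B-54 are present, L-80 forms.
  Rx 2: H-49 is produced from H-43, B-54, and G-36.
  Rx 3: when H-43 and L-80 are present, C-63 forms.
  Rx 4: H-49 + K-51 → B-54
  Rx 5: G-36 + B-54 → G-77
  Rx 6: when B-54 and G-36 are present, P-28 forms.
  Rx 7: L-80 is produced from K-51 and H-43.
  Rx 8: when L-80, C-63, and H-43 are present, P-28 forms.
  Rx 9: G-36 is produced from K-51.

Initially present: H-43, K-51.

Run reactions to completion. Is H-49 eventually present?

No

H-49 would need H-43, B-54, and G-36 (Rx 2), but B-54 never forms.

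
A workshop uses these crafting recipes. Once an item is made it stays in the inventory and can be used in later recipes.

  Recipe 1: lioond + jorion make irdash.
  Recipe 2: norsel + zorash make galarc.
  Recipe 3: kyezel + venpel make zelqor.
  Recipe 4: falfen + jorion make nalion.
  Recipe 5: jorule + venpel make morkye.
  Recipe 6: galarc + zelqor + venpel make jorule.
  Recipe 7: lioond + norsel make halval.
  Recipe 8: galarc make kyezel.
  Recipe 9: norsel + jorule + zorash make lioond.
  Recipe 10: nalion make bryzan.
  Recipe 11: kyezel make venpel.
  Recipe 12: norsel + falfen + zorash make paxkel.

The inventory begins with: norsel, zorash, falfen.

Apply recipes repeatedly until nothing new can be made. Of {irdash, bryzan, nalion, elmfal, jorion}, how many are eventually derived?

0

irdash would need lioond and jorion (Recipe 1), but jorion is never obtained.
bryzan would need nalion (Recipe 10), but nalion is never obtained.
nalion would need falfen and jorion (Recipe 4), but jorion is never obtained.
No rule produces elmfal, and it is not given.
No rule produces jorion, and it is not given.
None of the 5 are reached.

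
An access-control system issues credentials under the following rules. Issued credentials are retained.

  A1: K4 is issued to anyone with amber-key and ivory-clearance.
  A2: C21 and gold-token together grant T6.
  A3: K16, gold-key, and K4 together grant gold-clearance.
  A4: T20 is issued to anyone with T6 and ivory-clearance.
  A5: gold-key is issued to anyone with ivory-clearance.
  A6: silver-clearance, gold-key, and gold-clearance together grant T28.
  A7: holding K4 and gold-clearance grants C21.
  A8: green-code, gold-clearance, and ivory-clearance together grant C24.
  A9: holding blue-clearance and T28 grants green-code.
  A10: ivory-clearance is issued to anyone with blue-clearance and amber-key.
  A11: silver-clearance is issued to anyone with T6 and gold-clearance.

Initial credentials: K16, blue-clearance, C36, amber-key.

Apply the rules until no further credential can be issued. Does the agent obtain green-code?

No

green-code would need blue-clearance and T28 (A9), but T28 is never granted.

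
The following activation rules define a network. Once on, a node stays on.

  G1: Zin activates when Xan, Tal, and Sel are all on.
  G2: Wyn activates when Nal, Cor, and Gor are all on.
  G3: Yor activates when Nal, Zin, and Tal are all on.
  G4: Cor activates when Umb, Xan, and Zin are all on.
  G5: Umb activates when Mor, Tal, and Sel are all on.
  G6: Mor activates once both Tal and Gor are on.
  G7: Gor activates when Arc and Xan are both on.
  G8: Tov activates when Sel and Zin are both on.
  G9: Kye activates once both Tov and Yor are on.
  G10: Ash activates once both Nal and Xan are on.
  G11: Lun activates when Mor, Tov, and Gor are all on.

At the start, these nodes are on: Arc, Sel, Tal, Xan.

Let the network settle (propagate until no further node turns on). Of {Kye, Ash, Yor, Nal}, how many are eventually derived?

Kye would need Tov and Yor (G9), but Yor never turns on.
Ash would need Nal and Xan (G10), but Nal never turns on.
Yor would need Nal, Zin, and Tal (G3), but Nal never turns on.
No rule produces Nal, and it is not given.
None of the 4 are reached.

0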